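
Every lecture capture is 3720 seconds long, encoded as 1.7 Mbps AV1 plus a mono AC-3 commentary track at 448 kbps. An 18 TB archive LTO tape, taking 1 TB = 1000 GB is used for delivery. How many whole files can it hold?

Audio: 448 kbps = 0.448 Mbps.
Total bitrate: 2.148 Mbps.
Per item: 2.148 Mbps × 3720 s = 7,991 Mb = 998.8 MB.
Capacity: 18 TB = 144,000,000 Mb; 18021.27 items → 18021 complete.

18021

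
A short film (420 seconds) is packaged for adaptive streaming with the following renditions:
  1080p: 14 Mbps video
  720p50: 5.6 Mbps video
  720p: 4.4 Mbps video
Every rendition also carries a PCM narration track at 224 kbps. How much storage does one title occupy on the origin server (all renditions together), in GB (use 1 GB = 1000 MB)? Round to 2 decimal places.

1.30 GB

Audio: 224 kbps = 0.224 Mbps.
Sum of rendition bitrates: (14+0.224) + (5.6+0.224) + (4.4+0.224) = 24.672 Mbps.
× 420 s = 10,362 Mb = 1,295 MB = 1.295 GB.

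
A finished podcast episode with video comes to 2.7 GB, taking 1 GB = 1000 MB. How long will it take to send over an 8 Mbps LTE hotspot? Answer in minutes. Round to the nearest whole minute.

File: 2.7 GB = 21600.0 Mb.
At 8 Mbps: 21600.0 / 8 = 2700.0 s ≈ 45 minutes.

45 minutes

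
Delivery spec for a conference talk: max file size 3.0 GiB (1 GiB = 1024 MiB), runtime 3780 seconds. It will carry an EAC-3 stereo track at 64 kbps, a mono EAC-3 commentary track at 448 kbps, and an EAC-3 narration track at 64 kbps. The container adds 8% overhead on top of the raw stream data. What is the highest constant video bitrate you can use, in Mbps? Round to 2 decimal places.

Budget: 3.0 GiB = 25769.8 Mb.
Stream payload after overhead: 25769.8 / 1.08 = 23860.9 Mb.
Total bitrate budget: 23860.9 Mb / 3780 s = 6.312 Mbps.
Audio total: 64 + 448 + 64 = 576 kbps = 0.576 Mbps.
Video: 6.312 − 0.576 = 5.736 Mbps.

5.74 Mbps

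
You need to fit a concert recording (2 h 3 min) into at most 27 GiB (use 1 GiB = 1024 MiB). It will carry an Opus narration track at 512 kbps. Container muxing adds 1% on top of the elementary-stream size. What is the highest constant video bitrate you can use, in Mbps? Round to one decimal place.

Budget: 27 GiB = 231928.2 Mb.
Stream payload after overhead: 231928.2 / 1.01 = 229631.9 Mb.
2 h 3 min = 123 min = 7380 s
Total bitrate budget: 229631.9 Mb / 7380 s = 31.115 Mbps.
Audio: 512 kbps = 0.512 Mbps.
Video: 31.115 − 0.512 = 30.603 Mbps.

30.6 Mbps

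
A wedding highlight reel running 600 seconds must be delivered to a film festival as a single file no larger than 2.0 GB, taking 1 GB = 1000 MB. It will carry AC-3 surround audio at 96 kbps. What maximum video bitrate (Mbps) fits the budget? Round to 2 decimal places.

26.57 Mbps

Budget: 2.0 GB = 16000.0 Mb.
Total bitrate budget: 16000.0 Mb / 600 s = 26.667 Mbps.
Audio: 96 kbps = 0.096 Mbps.
Video: 26.667 − 0.096 = 26.571 Mbps.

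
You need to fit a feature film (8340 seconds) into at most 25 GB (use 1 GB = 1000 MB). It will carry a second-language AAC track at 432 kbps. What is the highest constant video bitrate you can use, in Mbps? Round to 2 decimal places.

23.55 Mbps

Budget: 25 GB = 200000.0 Mb.
Total bitrate budget: 200000.0 Mb / 8340 s = 23.981 Mbps.
Audio: 432 kbps = 0.432 Mbps.
Video: 23.981 − 0.432 = 23.549 Mbps.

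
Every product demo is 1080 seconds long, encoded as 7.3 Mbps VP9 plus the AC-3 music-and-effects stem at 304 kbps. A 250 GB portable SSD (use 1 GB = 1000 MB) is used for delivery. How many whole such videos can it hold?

Audio: 304 kbps = 0.304 Mbps.
Total bitrate: 7.604 Mbps.
Per item: 7.604 Mbps × 1080 s = 8,212 Mb = 1,027 MB.
Capacity: 250 GB = 2,000,000 Mb; 243.54 items → 243 complete.

243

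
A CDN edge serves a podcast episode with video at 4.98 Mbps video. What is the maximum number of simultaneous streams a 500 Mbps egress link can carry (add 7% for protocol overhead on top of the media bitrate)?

On the wire with 7% overhead: 5.329 Mbps.
500 Mbps = 500.0 Mbps; 500.0 / 5.329 = 93.83 → 93 viewers.

93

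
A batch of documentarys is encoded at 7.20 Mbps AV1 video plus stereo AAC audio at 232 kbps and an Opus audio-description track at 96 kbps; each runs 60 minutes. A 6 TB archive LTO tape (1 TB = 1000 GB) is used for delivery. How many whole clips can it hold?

60 min = 3600 s
Audio total: 232 + 96 = 328 kbps = 0.328 Mbps.
Total bitrate: 7.528 Mbps.
Per item: 7.528 Mbps × 3600 s = 27,101 Mb = 3,388 MB.
Capacity: 6 TB = 48,000,000 Mb; 1771.17 items → 1771 complete.

1771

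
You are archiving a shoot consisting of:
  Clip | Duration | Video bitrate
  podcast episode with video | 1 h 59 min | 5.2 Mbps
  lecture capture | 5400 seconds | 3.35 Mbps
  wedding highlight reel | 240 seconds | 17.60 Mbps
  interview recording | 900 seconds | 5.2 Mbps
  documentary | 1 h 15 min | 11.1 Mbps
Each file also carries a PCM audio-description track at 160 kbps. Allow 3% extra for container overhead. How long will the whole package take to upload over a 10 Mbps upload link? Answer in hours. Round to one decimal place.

3.3 hours

Audio: 160 kbps = 0.160 Mbps.
podcast episode with video: 5.360 Mbps × 7140 s × 1.03 = 39418.5 Mb
lecture capture: 3.510 Mbps × 5400 s × 1.03 = 19522.6 Mb
wedding highlight reel: 17.760 Mbps × 240 s × 1.03 = 4390.3 Mb
interview recording: 5.360 Mbps × 900 s × 1.03 = 4968.7 Mb
documentary: 11.260 Mbps × 4500 s × 1.03 = 52190.1 Mb
Total: 120490.2 Mb = 15061.3 MB.
At 10 Mbps: 120490.2 / 10 = 12049 s ≈ 3.35 hours.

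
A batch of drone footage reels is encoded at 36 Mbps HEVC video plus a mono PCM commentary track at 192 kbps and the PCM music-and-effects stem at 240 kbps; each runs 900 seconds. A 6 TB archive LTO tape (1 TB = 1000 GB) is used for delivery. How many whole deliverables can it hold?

Audio total: 192 + 240 = 432 kbps = 0.432 Mbps.
Total bitrate: 36.432 Mbps.
Per item: 36.432 Mbps × 900 s = 32,789 Mb = 4,099 MB.
Capacity: 6 TB = 48,000,000 Mb; 1463.91 items → 1463 complete.

1463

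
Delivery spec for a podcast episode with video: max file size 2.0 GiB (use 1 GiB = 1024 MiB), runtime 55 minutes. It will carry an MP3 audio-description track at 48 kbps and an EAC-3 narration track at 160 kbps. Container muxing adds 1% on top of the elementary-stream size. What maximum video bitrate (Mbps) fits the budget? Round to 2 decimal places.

Budget: 2.0 GiB = 17179.9 Mb.
Stream payload after overhead: 17179.9 / 1.01 = 17009.8 Mb.
55 min = 3300 s
Total bitrate budget: 17009.8 Mb / 3300 s = 5.154 Mbps.
Audio total: 48 + 160 = 208 kbps = 0.208 Mbps.
Video: 5.154 − 0.208 = 4.946 Mbps.

4.95 Mbps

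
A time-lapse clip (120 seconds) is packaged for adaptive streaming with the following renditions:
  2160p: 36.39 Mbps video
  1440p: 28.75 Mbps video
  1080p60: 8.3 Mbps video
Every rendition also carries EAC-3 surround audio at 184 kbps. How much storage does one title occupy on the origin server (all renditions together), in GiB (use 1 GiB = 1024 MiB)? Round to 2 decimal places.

1.03 GiB

Audio: 184 kbps = 0.184 Mbps.
Sum of rendition bitrates: (36.39+0.184) + (28.75+0.184) + (8.3+0.184) = 73.992 Mbps.
× 120 s = 8,879 Mb = 1,110 MB = 1.034 GiB.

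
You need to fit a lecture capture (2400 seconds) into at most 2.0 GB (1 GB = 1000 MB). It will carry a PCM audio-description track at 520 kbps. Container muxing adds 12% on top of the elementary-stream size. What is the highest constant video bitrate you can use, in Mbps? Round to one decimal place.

Budget: 2.0 GB = 16000.0 Mb.
Stream payload after overhead: 16000.0 / 1.12 = 14285.7 Mb.
Total bitrate budget: 14285.7 Mb / 2400 s = 5.952 Mbps.
Audio: 520 kbps = 0.520 Mbps.
Video: 5.952 − 0.520 = 5.432 Mbps.

5.4 Mbps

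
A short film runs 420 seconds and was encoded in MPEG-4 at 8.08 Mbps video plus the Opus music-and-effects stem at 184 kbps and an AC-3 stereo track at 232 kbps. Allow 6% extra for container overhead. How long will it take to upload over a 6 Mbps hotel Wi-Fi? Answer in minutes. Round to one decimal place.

10.5 minutes

Audio total: 184 + 232 = 416 kbps = 0.416 Mbps.
Total bitrate: 8.496 Mbps.
File: 8.496 Mbps × 420 s = 3568.3 Mb.
With 6% container overhead: ×1.06. → 3782.4 Mb.
At 6 Mbps: 3782.4 / 6 = 630.4 s ≈ 10.5 minutes.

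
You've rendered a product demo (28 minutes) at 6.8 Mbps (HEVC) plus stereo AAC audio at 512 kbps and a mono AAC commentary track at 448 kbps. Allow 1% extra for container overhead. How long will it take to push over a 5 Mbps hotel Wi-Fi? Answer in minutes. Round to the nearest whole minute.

28 min = 1680 s
Audio total: 512 + 448 = 960 kbps = 0.960 Mbps.
Total bitrate: 7.760 Mbps.
File: 7.760 Mbps × 1680 s = 13036.8 Mb.
With 1% container overhead: ×1.01. → 13167.2 Mb.
At 5 Mbps: 13167.2 / 5 = 2633.4 s ≈ 43.9 minutes.

44 minutes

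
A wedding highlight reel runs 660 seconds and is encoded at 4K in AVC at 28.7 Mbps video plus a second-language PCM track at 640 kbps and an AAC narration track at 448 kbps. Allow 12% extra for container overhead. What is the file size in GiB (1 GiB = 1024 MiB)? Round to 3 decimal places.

2.563 GiB

Audio total: 640 + 448 = 1088 kbps = 1.088 Mbps.
Total bitrate: 28.7 + 1.088 = 29.788 Mbps.
Stream data: 29.788 Mbps × 660 s = 19660.1 Mb.
With 12% container overhead: ×1.12.
22,019 Mb = 2,752,411,200 bytes ÷ 1,073,741,824 = 2.563 GiB.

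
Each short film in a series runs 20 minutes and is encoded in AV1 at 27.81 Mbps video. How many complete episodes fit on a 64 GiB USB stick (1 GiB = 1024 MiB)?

16

20 min = 1200 s
Per item: 27.810 Mbps × 1200 s = 33,372 Mb = 4,172 MB.
Capacity: 64 GiB = 549,756 Mb; 16.47 items → 16 complete.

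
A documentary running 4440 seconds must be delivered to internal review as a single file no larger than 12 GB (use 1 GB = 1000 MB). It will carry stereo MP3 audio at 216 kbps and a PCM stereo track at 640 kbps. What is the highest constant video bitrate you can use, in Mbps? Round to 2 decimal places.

Budget: 12 GB = 96000.0 Mb.
Total bitrate budget: 96000.0 Mb / 4440 s = 21.622 Mbps.
Audio total: 216 + 640 = 856 kbps = 0.856 Mbps.
Video: 21.622 − 0.856 = 20.766 Mbps.

20.77 Mbps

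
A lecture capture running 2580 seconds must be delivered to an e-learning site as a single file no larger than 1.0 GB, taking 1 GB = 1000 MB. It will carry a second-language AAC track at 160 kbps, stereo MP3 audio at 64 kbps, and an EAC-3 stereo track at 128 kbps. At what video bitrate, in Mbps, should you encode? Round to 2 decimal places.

Budget: 1.0 GB = 8000.0 Mb.
Total bitrate budget: 8000.0 Mb / 2580 s = 3.101 Mbps.
Audio total: 160 + 64 + 128 = 352 kbps = 0.352 Mbps.
Video: 3.101 − 0.352 = 2.749 Mbps.

2.75 Mbps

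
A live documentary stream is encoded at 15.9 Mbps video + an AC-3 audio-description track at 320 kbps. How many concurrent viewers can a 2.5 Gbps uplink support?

Audio: 320 kbps = 0.320 Mbps.
Per-viewer media rate: 16.220 Mbps.
2.5 Gbps = 2,500 Mbps; 2,500 / 16.220 = 154.13 → 154 viewers.

154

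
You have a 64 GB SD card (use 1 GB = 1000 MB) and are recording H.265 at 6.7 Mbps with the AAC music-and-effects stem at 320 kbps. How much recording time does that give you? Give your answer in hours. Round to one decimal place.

20.3 hours

Audio: 320 kbps = 0.320 Mbps.
Total bitrate: 6.7 + 0.320 = 7.020 Mbps.
Capacity: 64 GB = 512,000 Mb.
Recording time: 512,000 / 7.020 = 72,934 s ≈ 20.3 hours.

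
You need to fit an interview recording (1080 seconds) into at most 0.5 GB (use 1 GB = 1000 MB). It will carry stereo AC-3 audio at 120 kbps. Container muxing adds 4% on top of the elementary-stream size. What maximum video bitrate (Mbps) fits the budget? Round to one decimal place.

Budget: 0.5 GB = 4000.0 Mb.
Stream payload after overhead: 4000.0 / 1.04 = 3846.2 Mb.
Total bitrate budget: 3846.2 Mb / 1080 s = 3.561 Mbps.
Audio: 120 kbps = 0.120 Mbps.
Video: 3.561 − 0.120 = 3.441 Mbps.

3.4 Mbps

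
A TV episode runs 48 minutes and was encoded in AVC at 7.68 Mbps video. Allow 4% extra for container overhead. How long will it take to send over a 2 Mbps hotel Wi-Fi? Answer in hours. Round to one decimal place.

48 min = 2880 s
File: 7.680 Mbps × 2880 s = 22118.4 Mb.
With 4% container overhead: ×1.04. → 23003.1 Mb.
At 2 Mbps: 23003.1 / 2 = 11501.6 s ≈ 3.19 hours.

3.2 hours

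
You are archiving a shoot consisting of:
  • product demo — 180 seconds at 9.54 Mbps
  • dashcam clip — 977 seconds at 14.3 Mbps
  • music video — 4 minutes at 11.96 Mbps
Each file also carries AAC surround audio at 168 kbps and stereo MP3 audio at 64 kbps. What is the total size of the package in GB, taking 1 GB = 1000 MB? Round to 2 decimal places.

2.36 GB

Audio total: 168 + 64 = 232 kbps = 0.232 Mbps.
product demo: 9.772 Mbps × 180 s = 1759.0 Mb
dashcam clip: 14.532 Mbps × 977 s = 14197.8 Mb
music video: 12.192 Mbps × 240 s = 2926.1 Mb
Total: 18882.8 Mb = 2360.4 MB.
= 2.360 GB.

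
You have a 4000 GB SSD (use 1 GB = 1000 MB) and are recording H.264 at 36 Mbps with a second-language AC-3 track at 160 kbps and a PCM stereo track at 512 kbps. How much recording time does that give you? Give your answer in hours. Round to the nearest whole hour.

Audio total: 160 + 512 = 672 kbps = 0.672 Mbps.
Total bitrate: 36 + 0.672 = 36.672 Mbps.
Capacity: 4000 GB = 32,000,000 Mb.
Recording time: 32,000,000 / 36.672 = 872,600 s ≈ 242 hours.

242 hours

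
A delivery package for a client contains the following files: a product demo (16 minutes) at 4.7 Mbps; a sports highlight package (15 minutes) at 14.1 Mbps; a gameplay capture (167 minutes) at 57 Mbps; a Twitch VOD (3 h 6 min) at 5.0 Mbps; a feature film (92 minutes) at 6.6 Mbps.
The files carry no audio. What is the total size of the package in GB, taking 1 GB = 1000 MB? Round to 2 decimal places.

product demo: 4.700 Mbps × 960 s = 4512.0 Mb
sports highlight package: 14.100 Mbps × 900 s = 12690.0 Mb
gameplay capture: 57.000 Mbps × 10020 s = 571140.0 Mb
Twitch VOD: 5.000 Mbps × 11160 s = 55800.0 Mb
feature film: 6.600 Mbps × 5520 s = 36432.0 Mb
Total: 680574.0 Mb = 85071.8 MB.
= 85.07 GB.

85.07 GB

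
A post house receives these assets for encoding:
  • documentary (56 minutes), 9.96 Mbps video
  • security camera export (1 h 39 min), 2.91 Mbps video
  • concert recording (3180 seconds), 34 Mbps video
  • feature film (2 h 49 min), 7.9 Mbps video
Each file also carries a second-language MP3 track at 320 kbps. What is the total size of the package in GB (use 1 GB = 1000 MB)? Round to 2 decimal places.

30.78 GB

Audio: 320 kbps = 0.320 Mbps.
documentary: 10.280 Mbps × 3360 s = 34540.8 Mb
security camera export: 3.230 Mbps × 5940 s = 19186.2 Mb
concert recording: 34.320 Mbps × 3180 s = 109137.6 Mb
feature film: 8.220 Mbps × 10140 s = 83350.8 Mb
Total: 246215.4 Mb = 30776.9 MB.
= 30.78 GB.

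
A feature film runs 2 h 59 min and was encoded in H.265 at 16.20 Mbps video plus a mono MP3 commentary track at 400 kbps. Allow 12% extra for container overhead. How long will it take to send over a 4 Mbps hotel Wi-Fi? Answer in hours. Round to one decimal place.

2 h 59 min = 179 min = 10740 s
Audio: 400 kbps = 0.400 Mbps.
Total bitrate: 16.600 Mbps.
File: 16.600 Mbps × 10740 s = 178284.0 Mb.
With 12% container overhead: ×1.12. → 199678.1 Mb.
At 4 Mbps: 199678.1 / 4 = 49919.5 s ≈ 13.9 hours.

13.9 hours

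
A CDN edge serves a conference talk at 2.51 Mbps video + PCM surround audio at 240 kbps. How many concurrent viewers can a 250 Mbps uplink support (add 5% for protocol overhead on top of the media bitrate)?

86

Audio: 240 kbps = 0.240 Mbps.
Per-viewer media rate: 2.750 Mbps.
On the wire with 5% overhead: 2.888 Mbps.
250 Mbps = 250.0 Mbps; 250.0 / 2.888 = 86.58 → 86 viewers.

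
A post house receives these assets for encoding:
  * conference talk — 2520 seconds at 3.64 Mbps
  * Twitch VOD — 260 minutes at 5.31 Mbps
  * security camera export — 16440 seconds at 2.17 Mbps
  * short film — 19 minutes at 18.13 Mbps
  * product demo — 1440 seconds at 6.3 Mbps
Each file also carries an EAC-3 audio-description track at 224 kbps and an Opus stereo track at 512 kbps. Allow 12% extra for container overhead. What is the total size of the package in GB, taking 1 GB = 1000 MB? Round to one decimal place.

Audio total: 224 + 512 = 736 kbps = 0.736 Mbps.
conference talk: 4.376 Mbps × 2520 s × 1.12 = 12350.8 Mb
Twitch VOD: 6.046 Mbps × 15600 s × 1.12 = 105635.7 Mb
security camera export: 2.906 Mbps × 16440 s × 1.12 = 53507.6 Mb
short film: 18.866 Mbps × 1140 s × 1.12 = 24088.1 Mb
product demo: 7.036 Mbps × 1440 s × 1.12 = 11347.7 Mb
Total: 206929.9 Mb = 25866.2 MB.
= 25.87 GB.

25.9 GB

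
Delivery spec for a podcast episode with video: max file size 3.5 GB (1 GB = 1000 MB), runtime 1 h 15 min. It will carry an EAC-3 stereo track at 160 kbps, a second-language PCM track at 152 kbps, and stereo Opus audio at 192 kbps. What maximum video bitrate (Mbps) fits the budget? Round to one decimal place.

Budget: 3.5 GB = 28000.0 Mb.
1 h 15 min = 75 min = 4500 s
Total bitrate budget: 28000.0 Mb / 4500 s = 6.222 Mbps.
Audio total: 160 + 152 + 192 = 504 kbps = 0.504 Mbps.
Video: 6.222 − 0.504 = 5.718 Mbps.

5.7 Mbps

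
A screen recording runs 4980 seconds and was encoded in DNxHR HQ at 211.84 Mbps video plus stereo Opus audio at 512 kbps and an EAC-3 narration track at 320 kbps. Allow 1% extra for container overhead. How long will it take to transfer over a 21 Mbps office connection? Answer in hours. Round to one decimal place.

14.1 hours

Audio total: 512 + 320 = 832 kbps = 0.832 Mbps.
Total bitrate: 212.672 Mbps.
File: 212.672 Mbps × 4980 s = 1059106.6 Mb.
With 1% container overhead: ×1.01. → 1069697.6 Mb.
At 21 Mbps: 1069697.6 / 21 = 50938.0 s ≈ 14.1 hours.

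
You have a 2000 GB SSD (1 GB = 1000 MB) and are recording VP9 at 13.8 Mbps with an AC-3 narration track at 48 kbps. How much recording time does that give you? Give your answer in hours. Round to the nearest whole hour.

321 hours

Audio: 48 kbps = 0.048 Mbps.
Total bitrate: 13.8 + 0.048 = 13.848 Mbps.
Capacity: 2000 GB = 16,000,000 Mb.
Recording time: 16,000,000 / 13.848 = 1,155,402 s ≈ 321 hours.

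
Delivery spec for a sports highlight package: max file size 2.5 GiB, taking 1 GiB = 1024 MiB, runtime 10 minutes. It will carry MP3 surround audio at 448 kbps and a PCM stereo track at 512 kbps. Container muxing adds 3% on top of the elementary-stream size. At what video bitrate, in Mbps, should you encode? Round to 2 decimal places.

Budget: 2.5 GiB = 21474.8 Mb.
Stream payload after overhead: 21474.8 / 1.03 = 20849.4 Mb.
10 min = 600 s
Total bitrate budget: 20849.4 Mb / 600 s = 34.749 Mbps.
Audio total: 448 + 512 = 960 kbps = 0.960 Mbps.
Video: 34.749 − 0.960 = 33.789 Mbps.

33.79 Mbps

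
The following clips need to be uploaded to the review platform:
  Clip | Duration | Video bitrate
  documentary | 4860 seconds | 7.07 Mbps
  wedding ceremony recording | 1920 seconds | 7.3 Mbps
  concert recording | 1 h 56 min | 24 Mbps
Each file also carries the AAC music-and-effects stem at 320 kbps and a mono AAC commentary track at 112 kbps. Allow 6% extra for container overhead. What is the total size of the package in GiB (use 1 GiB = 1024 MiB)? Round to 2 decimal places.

27.31 GiB

Audio total: 320 + 112 = 432 kbps = 0.432 Mbps.
documentary: 7.502 Mbps × 4860 s × 1.06 = 38647.3 Mb
wedding ceremony recording: 7.732 Mbps × 1920 s × 1.06 = 15736.2 Mb
concert recording: 24.432 Mbps × 6960 s × 1.06 = 180249.5 Mb
Total: 234633.0 Mb = 29329.1 MB.
= 27.31 GiB.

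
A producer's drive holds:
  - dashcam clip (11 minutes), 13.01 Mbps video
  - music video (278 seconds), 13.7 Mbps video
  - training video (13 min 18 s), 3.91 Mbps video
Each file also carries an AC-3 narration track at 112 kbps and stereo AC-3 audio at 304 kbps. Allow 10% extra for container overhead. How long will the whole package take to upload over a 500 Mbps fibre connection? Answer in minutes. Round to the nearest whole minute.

1 minutes

Audio total: 112 + 304 = 416 kbps = 0.416 Mbps.
dashcam clip: 13.426 Mbps × 660 s × 1.10 = 9747.3 Mb
music video: 14.116 Mbps × 278 s × 1.10 = 4316.7 Mb
training video: 4.326 Mbps × 798 s × 1.10 = 3797.4 Mb
Total: 17861.3 Mb = 2232.7 MB.
At 500 Mbps: 17861.3 / 500 = 36 s ≈ 0.595 minutes.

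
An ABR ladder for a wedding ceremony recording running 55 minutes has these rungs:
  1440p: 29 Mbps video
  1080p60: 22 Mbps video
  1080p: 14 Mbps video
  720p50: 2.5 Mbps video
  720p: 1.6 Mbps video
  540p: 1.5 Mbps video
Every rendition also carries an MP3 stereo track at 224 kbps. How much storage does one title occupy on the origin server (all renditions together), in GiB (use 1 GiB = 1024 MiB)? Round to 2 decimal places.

55 min = 3300 s
Audio: 224 kbps = 0.224 Mbps.
Sum of rendition bitrates: (29+0.224) + (22+0.224) + (14+0.224) + (2.5+0.224) + (1.6+0.224) + (1.5+0.224) = 71.944 Mbps.
× 3300 s = 237,415 Mb = 29,677 MB = 27.64 GiB.

27.64 GiB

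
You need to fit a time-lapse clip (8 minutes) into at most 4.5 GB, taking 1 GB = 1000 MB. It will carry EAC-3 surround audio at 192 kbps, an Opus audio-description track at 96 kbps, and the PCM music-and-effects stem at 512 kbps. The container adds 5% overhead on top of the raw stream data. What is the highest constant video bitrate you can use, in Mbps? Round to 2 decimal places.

70.63 Mbps

Budget: 4.5 GB = 36000.0 Mb.
Stream payload after overhead: 36000.0 / 1.05 = 34285.7 Mb.
8 min = 480 s
Total bitrate budget: 34285.7 Mb / 480 s = 71.429 Mbps.
Audio total: 192 + 96 + 512 = 800 kbps = 0.800 Mbps.
Video: 71.429 − 0.800 = 70.629 Mbps.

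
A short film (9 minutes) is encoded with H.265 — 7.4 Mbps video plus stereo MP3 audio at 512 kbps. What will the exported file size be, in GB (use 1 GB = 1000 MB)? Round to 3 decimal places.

9 min = 540 s
Audio: 512 kbps = 0.512 Mbps.
Total bitrate: 7.4 + 0.512 = 7.912 Mbps.
Stream data: 7.912 Mbps × 540 s = 4272.5 Mb.
4,272 Mb ÷ 8 = 534.1 MB → 0.5341 GB.

0.534 GB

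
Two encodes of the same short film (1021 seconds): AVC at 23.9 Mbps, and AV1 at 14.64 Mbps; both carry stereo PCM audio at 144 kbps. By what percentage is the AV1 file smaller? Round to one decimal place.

38.5%

Audio: 144 kbps = 0.144 Mbps.
AVC: 24.044 Mbps × 1021 s = 24548.9 Mb = 2.858 GiB.
AV1: 14.784 Mbps × 1021 s = 15094.5 Mb = 1.757 GiB.
Reduction: (1 − 1.757/2.858) × 100 = 38.51%.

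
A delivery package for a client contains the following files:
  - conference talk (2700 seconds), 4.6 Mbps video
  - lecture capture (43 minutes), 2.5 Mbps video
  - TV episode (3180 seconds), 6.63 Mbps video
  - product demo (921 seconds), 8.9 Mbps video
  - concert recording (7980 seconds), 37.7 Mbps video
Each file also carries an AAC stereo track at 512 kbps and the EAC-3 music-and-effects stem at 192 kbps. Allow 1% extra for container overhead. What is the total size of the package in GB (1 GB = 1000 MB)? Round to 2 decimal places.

Audio total: 512 + 192 = 704 kbps = 0.704 Mbps.
conference talk: 5.304 Mbps × 2700 s × 1.01 = 14464.0 Mb
lecture capture: 3.204 Mbps × 2580 s × 1.01 = 8349.0 Mb
TV episode: 7.334 Mbps × 3180 s × 1.01 = 23555.3 Mb
product demo: 9.604 Mbps × 921 s × 1.01 = 8933.7 Mb
concert recording: 38.404 Mbps × 7980 s × 1.01 = 309528.6 Mb
Total: 364830.6 Mb = 45603.8 MB.
= 45.60 GB.

45.60 GB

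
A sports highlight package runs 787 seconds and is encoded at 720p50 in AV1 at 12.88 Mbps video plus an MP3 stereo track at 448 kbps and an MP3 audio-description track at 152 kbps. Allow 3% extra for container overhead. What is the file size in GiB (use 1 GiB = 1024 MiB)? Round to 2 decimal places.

1.27 GiB

Audio total: 448 + 152 = 600 kbps = 0.600 Mbps.
Total bitrate: 12.88 + 0.600 = 13.480 Mbps.
Stream data: 13.480 Mbps × 787 s = 10608.8 Mb.
With 3% container overhead: ×1.03.
10,927 Mb = 1,365,877,850 bytes ÷ 1,073,741,824 = 1.272 GiB.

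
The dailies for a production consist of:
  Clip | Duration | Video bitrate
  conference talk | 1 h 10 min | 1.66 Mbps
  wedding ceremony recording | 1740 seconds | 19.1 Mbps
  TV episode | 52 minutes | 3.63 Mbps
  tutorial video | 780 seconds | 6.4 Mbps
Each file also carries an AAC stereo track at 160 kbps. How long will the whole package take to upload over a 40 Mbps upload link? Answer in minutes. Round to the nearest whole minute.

24 minutes

Audio: 160 kbps = 0.160 Mbps.
conference talk: 1.820 Mbps × 4200 s = 7644.0 Mb
wedding ceremony recording: 19.260 Mbps × 1740 s = 33512.4 Mb
TV episode: 3.790 Mbps × 3120 s = 11824.8 Mb
tutorial video: 6.560 Mbps × 780 s = 5116.8 Mb
Total: 58098.0 Mb = 7262.2 MB.
At 40 Mbps: 58098.0 / 40 = 1452 s ≈ 24.2 minutes.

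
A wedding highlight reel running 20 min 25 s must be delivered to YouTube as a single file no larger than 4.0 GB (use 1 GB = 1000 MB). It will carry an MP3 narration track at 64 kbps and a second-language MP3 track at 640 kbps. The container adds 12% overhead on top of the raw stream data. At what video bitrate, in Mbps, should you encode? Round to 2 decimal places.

Budget: 4.0 GB = 32000.0 Mb.
Stream payload after overhead: 32000.0 / 1.12 = 28571.4 Mb.
20 min 25 s = 1225 s
Total bitrate budget: 28571.4 Mb / 1225 s = 23.324 Mbps.
Audio total: 64 + 640 = 704 kbps = 0.704 Mbps.
Video: 23.324 − 0.704 = 22.620 Mbps.

22.62 Mbps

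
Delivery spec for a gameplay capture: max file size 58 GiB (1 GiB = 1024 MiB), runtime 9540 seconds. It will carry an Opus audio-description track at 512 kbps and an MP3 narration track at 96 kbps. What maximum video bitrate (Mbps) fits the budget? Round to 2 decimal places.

51.62 Mbps

Budget: 58 GiB = 498216.2 Mb.
Total bitrate budget: 498216.2 Mb / 9540 s = 52.224 Mbps.
Audio total: 512 + 96 = 608 kbps = 0.608 Mbps.
Video: 52.224 − 0.608 = 51.616 Mbps.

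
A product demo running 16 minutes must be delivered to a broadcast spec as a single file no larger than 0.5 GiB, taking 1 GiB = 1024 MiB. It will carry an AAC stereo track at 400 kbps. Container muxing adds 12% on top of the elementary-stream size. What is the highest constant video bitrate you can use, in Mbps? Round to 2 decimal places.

Budget: 0.5 GiB = 4295.0 Mb.
Stream payload after overhead: 4295.0 / 1.12 = 3834.8 Mb.
16 min = 960 s
Total bitrate budget: 3834.8 Mb / 960 s = 3.995 Mbps.
Audio: 400 kbps = 0.400 Mbps.
Video: 3.995 − 0.400 = 3.595 Mbps.

3.59 Mbps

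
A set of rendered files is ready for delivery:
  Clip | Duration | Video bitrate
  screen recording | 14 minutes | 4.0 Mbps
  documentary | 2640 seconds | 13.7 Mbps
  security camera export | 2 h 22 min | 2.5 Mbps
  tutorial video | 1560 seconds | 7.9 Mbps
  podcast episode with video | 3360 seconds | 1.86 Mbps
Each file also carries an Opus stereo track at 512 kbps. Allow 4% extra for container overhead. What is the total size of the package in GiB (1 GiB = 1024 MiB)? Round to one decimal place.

Audio: 512 kbps = 0.512 Mbps.
screen recording: 4.512 Mbps × 840 s × 1.04 = 3941.7 Mb
documentary: 14.212 Mbps × 2640 s × 1.04 = 39020.5 Mb
security camera export: 3.012 Mbps × 8520 s × 1.04 = 26688.7 Mb
tutorial video: 8.412 Mbps × 1560 s × 1.04 = 13647.6 Mb
podcast episode with video: 2.372 Mbps × 3360 s × 1.04 = 8288.7 Mb
Total: 91587.2 Mb = 11448.4 MB.
= 10.66 GiB.

10.7 GiB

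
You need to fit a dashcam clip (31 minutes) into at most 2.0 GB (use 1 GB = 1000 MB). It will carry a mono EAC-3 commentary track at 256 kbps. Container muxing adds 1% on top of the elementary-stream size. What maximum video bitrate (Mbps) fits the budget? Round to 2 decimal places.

8.26 Mbps

Budget: 2.0 GB = 16000.0 Mb.
Stream payload after overhead: 16000.0 / 1.01 = 15841.6 Mb.
31 min = 1860 s
Total bitrate budget: 15841.6 Mb / 1860 s = 8.517 Mbps.
Audio: 256 kbps = 0.256 Mbps.
Video: 8.517 − 0.256 = 8.261 Mbps.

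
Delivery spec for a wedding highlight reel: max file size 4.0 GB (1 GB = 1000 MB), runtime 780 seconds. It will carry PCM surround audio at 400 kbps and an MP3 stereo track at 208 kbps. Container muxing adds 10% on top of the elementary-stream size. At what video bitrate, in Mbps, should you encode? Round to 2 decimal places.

36.69 Mbps

Budget: 4.0 GB = 32000.0 Mb.
Stream payload after overhead: 32000.0 / 1.10 = 29090.9 Mb.
Total bitrate budget: 29090.9 Mb / 780 s = 37.296 Mbps.
Audio total: 400 + 208 = 608 kbps = 0.608 Mbps.
Video: 37.296 − 0.608 = 36.688 Mbps.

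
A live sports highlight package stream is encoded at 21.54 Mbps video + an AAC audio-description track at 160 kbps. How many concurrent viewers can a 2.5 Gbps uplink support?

115

Audio: 160 kbps = 0.160 Mbps.
Per-viewer media rate: 21.700 Mbps.
2.5 Gbps = 2,500 Mbps; 2,500 / 21.700 = 115.21 → 115 viewers.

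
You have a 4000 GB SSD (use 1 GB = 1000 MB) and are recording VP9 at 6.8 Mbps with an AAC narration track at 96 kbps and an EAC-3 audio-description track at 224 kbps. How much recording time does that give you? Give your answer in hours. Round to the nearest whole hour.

1248 hours

Audio total: 96 + 224 = 320 kbps = 0.320 Mbps.
Total bitrate: 6.8 + 0.320 = 7.120 Mbps.
Capacity: 4000 GB = 32,000,000 Mb.
Recording time: 32,000,000 / 7.120 = 4,494,382 s ≈ 1,248 hours.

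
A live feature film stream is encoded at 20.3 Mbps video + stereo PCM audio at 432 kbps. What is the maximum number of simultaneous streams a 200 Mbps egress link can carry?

Audio: 432 kbps = 0.432 Mbps.
Per-viewer media rate: 20.732 Mbps.
200 Mbps = 200.0 Mbps; 200.0 / 20.732 = 9.65 → 9 viewers.

9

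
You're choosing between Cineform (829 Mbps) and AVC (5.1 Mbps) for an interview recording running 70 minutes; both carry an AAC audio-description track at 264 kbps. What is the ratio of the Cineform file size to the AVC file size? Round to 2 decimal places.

70 min = 4200 s
Audio: 264 kbps = 0.264 Mbps.
Cineform: 829.264 Mbps × 4200 s = 3482908.8 Mb = 405.464 GiB.
AVC: 5.364 Mbps × 4200 s = 22528.8 Mb = 2.623 GiB.
Ratio: 405.464 / 2.623 = 154.598.

154.60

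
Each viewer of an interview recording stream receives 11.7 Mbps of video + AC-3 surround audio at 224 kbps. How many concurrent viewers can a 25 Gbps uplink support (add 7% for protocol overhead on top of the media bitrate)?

Audio: 224 kbps = 0.224 Mbps.
Per-viewer media rate: 11.924 Mbps.
On the wire with 7% overhead: 12.759 Mbps.
25 Gbps = 25,000 Mbps; 25,000 / 12.759 = 1959.45 → 1959 viewers.

1959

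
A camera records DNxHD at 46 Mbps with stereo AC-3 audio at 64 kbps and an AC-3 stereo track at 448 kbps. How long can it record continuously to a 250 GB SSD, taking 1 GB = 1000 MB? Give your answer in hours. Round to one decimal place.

Audio total: 64 + 448 = 512 kbps = 0.512 Mbps.
Total bitrate: 46 + 0.512 = 46.512 Mbps.
Capacity: 250 GB = 2,000,000 Mb.
Recording time: 2,000,000 / 46.512 = 43,000 s ≈ 11.9 hours.

11.9 hours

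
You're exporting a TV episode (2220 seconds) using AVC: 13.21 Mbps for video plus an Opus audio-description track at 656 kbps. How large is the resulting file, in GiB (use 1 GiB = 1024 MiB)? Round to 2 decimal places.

Audio: 656 kbps = 0.656 Mbps.
Total bitrate: 13.21 + 0.656 = 13.866 Mbps.
Stream data: 13.866 Mbps × 2220 s = 30782.5 Mb.
30,783 Mb = 3,847,815,000 bytes ÷ 1,073,741,824 = 3.584 GiB.

3.58 GiB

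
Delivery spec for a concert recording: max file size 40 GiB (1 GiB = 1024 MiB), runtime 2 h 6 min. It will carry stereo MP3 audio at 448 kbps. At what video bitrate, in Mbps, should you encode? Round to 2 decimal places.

45.00 Mbps

Budget: 40 GiB = 343597.4 Mb.
2 h 6 min = 126 min = 7560 s
Total bitrate budget: 343597.4 Mb / 7560 s = 45.449 Mbps.
Audio: 448 kbps = 0.448 Mbps.
Video: 45.449 − 0.448 = 45.001 Mbps.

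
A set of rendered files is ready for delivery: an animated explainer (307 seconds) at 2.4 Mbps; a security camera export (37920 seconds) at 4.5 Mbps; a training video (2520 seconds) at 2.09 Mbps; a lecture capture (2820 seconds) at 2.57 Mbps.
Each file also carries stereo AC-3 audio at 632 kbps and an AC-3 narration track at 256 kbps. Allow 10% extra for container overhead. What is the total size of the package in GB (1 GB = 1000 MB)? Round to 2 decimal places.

Audio total: 632 + 256 = 888 kbps = 0.888 Mbps.
animated explainer: 3.288 Mbps × 307 s × 1.10 = 1110.4 Mb
security camera export: 5.388 Mbps × 37920 s × 1.10 = 224744.3 Mb
training video: 2.978 Mbps × 2520 s × 1.10 = 8255.0 Mb
lecture capture: 3.458 Mbps × 2820 s × 1.10 = 10726.7 Mb
Total: 244836.3 Mb = 30604.5 MB.
= 30.60 GB.

30.60 GB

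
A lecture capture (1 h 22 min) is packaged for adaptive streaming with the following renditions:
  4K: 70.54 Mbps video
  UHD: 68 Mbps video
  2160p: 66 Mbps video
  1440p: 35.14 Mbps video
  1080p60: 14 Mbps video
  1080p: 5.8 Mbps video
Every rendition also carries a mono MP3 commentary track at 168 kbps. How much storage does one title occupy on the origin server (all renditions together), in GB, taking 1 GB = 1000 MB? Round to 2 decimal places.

1 h 22 min = 82 min = 4920 s
Audio: 168 kbps = 0.168 Mbps.
Sum of rendition bitrates: (70.54+0.168) + (68+0.168) + (66+0.168) + (35.14+0.168) + (14+0.168) + (5.8+0.168) = 260.488 Mbps.
× 4920 s = 1,281,601 Mb = 160,200 MB = 160.2 GB.

160.20 GB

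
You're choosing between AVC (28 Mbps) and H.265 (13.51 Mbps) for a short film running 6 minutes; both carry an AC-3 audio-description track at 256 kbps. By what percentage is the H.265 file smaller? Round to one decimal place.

6 min = 360 s
Audio: 256 kbps = 0.256 Mbps.
AVC: 28.256 Mbps × 360 s = 10172.2 Mb = 1.184 GiB.
H.265: 13.766 Mbps × 360 s = 4955.8 Mb = 0.577 GiB.
Reduction: (1 − 0.577/1.184) × 100 = 51.28%.

51.3%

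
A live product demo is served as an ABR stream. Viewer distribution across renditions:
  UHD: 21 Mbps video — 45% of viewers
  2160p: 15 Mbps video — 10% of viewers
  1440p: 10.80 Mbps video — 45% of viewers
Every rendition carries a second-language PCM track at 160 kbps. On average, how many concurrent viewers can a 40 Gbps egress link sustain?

Audio: 160 kbps = 0.160 Mbps.
Average per-viewer bitrate: 0.45×21.160 + 0.10×15.160 + 0.45×10.960 = 15.970 Mbps.
40 Gbps = 40,000 Mbps; 40,000 / 15.970 = 2504.70 → 2504.

2504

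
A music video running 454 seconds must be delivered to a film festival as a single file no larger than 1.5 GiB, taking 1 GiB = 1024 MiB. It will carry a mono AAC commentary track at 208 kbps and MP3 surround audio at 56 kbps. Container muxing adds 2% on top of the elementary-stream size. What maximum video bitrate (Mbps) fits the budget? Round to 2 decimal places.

27.56 Mbps

Budget: 1.5 GiB = 12884.9 Mb.
Stream payload after overhead: 12884.9 / 1.02 = 12632.3 Mb.
Total bitrate budget: 12632.3 Mb / 454 s = 27.824 Mbps.
Audio total: 208 + 56 = 264 kbps = 0.264 Mbps.
Video: 27.824 − 0.264 = 27.560 Mbps.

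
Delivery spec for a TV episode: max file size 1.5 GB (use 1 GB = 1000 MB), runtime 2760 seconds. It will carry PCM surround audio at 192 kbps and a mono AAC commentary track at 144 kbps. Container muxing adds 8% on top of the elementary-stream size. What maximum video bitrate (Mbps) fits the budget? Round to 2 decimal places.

3.69 Mbps

Budget: 1.5 GB = 12000.0 Mb.
Stream payload after overhead: 12000.0 / 1.08 = 11111.1 Mb.
Total bitrate budget: 11111.1 Mb / 2760 s = 4.026 Mbps.
Audio total: 192 + 144 = 336 kbps = 0.336 Mbps.
Video: 4.026 − 0.336 = 3.690 Mbps.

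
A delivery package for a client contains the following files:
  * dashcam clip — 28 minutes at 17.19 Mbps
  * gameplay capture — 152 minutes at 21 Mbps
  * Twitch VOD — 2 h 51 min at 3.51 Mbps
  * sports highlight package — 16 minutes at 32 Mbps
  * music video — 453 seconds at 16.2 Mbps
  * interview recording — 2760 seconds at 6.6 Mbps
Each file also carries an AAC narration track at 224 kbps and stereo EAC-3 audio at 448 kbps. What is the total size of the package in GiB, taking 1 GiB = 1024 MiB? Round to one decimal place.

Audio total: 224 + 448 = 672 kbps = 0.672 Mbps.
dashcam clip: 17.862 Mbps × 1680 s = 30008.2 Mb
gameplay capture: 21.672 Mbps × 9120 s = 197648.6 Mb
Twitch VOD: 4.182 Mbps × 10260 s = 42907.3 Mb
sports highlight package: 32.672 Mbps × 960 s = 31365.1 Mb
music video: 16.872 Mbps × 453 s = 7643.0 Mb
interview recording: 7.272 Mbps × 2760 s = 20070.7 Mb
Total: 329643.0 Mb = 41205.4 MB.
= 38.38 GiB.

38.4 GiB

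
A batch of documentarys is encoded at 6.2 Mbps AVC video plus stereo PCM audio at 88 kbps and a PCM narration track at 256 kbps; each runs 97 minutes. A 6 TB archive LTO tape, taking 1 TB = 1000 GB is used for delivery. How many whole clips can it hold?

1260

97 min = 5820 s
Audio total: 88 + 256 = 344 kbps = 0.344 Mbps.
Total bitrate: 6.544 Mbps.
Per item: 6.544 Mbps × 5820 s = 38,086 Mb = 4,761 MB.
Capacity: 6 TB = 48,000,000 Mb; 1260.30 items → 1260 complete.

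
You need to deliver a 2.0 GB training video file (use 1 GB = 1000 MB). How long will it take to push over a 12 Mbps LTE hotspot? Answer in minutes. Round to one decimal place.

File: 2.0 GB = 16000.0 Mb.
At 12 Mbps: 16000.0 / 12 = 1333.3 s ≈ 22.2 minutes.

22.2 minutes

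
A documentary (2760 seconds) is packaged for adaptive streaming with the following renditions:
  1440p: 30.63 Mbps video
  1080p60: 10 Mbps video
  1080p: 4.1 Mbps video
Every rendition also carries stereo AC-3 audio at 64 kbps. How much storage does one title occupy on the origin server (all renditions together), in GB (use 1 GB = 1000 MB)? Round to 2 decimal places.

Audio: 64 kbps = 0.064 Mbps.
Sum of rendition bitrates: (30.63+0.064) + (10+0.064) + (4.1+0.064) = 44.922 Mbps.
× 2760 s = 123,985 Mb = 15,498 MB = 15.50 GB.

15.50 GB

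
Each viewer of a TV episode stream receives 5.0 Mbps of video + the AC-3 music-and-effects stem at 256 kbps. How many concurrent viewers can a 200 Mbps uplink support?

Audio: 256 kbps = 0.256 Mbps.
Per-viewer media rate: 5.256 Mbps.
200 Mbps = 200.0 Mbps; 200.0 / 5.256 = 38.05 → 38 viewers.

38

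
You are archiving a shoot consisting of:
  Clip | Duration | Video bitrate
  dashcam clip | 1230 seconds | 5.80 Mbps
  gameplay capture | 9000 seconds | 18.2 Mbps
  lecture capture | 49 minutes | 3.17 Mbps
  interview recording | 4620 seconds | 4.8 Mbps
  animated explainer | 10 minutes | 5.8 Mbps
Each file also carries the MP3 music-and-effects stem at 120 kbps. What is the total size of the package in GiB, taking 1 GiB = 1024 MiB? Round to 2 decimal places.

24.23 GiB

Audio: 120 kbps = 0.120 Mbps.
dashcam clip: 5.920 Mbps × 1230 s = 7281.6 Mb
gameplay capture: 18.320 Mbps × 9000 s = 164880.0 Mb
lecture capture: 3.290 Mbps × 2940 s = 9672.6 Mb
interview recording: 4.920 Mbps × 4620 s = 22730.4 Mb
animated explainer: 5.920 Mbps × 600 s = 3552.0 Mb
Total: 208116.6 Mb = 26014.6 MB.
= 24.23 GiB.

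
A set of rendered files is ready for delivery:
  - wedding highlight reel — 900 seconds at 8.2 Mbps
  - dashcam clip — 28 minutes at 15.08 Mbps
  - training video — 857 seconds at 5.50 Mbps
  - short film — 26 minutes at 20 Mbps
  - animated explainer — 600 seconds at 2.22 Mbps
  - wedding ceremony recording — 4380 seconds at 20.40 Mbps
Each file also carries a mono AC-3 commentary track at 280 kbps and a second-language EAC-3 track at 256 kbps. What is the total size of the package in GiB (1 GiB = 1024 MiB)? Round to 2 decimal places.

Audio total: 280 + 256 = 536 kbps = 0.536 Mbps.
wedding highlight reel: 8.736 Mbps × 900 s = 7862.4 Mb
dashcam clip: 15.616 Mbps × 1680 s = 26234.9 Mb
training video: 6.036 Mbps × 857 s = 5172.9 Mb
short film: 20.536 Mbps × 1560 s = 32036.2 Mb
animated explainer: 2.756 Mbps × 600 s = 1653.6 Mb
wedding ceremony recording: 20.936 Mbps × 4380 s = 91699.7 Mb
Total: 164659.6 Mb = 20582.4 MB.
= 19.17 GiB.

19.17 GiB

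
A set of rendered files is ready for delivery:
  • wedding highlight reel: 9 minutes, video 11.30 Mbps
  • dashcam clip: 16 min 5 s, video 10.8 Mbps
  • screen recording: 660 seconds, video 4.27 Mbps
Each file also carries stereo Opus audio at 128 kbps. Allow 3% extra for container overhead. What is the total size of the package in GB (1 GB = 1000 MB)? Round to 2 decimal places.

Audio: 128 kbps = 0.128 Mbps.
wedding highlight reel: 11.428 Mbps × 540 s × 1.03 = 6356.3 Mb
dashcam clip: 10.928 Mbps × 965 s × 1.03 = 10861.9 Mb
screen recording: 4.398 Mbps × 660 s × 1.03 = 2989.8 Mb
Total: 20207.9 Mb = 2526.0 MB.
= 2.526 GB.

2.53 GB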